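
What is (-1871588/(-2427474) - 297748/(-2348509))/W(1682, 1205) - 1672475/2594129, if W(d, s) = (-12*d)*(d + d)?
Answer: -161848877885024893726631119/251039243712602596469477616 ≈ -0.64472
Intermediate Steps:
W(d, s) = -24*d² (W(d, s) = (-12*d)*(2*d) = -24*d²)
(-1871588/(-2427474) - 297748/(-2348509))/W(1682, 1205) - 1672475/2594129 = (-1871588/(-2427474) - 297748/(-2348509))/((-24*1682²)) - 1672475/2594129 = (-1871588*(-1/2427474) - 297748*(-1/2348509))/((-24*2829124)) - 1672475*1/2594129 = (935794/1213737 + 297748/2348509)/(-67898976) - 1672475/2594129 = (2559108395422/2850472268133)*(-1/67898976) - 1672475/2594129 = -1279554197711/96772074061314065904 - 1672475/2594129 = -161848877885024893726631119/251039243712602596469477616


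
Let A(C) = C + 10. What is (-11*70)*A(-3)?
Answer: -5390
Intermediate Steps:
A(C) = 10 + C
(-11*70)*A(-3) = (-11*70)*(10 - 3) = -770*7 = -5390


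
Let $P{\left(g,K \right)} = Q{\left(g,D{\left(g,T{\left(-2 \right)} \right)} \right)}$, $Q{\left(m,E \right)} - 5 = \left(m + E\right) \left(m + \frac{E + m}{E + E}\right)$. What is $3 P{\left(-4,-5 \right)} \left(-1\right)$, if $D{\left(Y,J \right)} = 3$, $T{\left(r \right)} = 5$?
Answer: $- \frac{55}{2} \approx -27.5$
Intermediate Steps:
$Q{\left(m,E \right)} = 5 + \left(E + m\right) \left(m + \frac{E + m}{2 E}\right)$ ($Q{\left(m,E \right)} = 5 + \left(m + E\right) \left(m + \frac{E + m}{E + E}\right) = 5 + \left(E + m\right) \left(m + \frac{E + m}{2 E}\right)$)
$P{\left(g,K \right)} = \frac{13}{2} + 4 g + \frac{7 g^{2}}{6}$ ($P{\left(g,K \right)} = 5 + g + g^{2} + \frac{1}{2} \cdot 3 + 3 g + \frac{g^{2}}{2 \cdot 3} = 5 + g + g^{2} + \frac{3}{2} + 3 g + \frac{1}{2} \cdot \frac{1}{3} g^{2} = 5 + g + g^{2} + \frac{3}{2} + 3 g + \frac{g^{2}}{6} = \frac{13}{2} + 4 g + \frac{7 g^{2}}{6}$)
$3 P{\left(-4,-5 \right)} \left(-1\right) = 3 \left(\frac{13}{2} + 4 \left(-4\right) + \frac{7 \left(-4\right)^{2}}{6}\right) \left(-1\right) = 3 \left(\frac{13}{2} - 16 + \frac{7}{6} \cdot 16\right) \left(-1\right) = 3 \left(\frac{13}{2} - 16 + \frac{56}{3}\right) \left(-1\right) = 3 \cdot \frac{55}{6} \left(-1\right) = \frac{55}{2} \left(-1\right) = - \frac{55}{2}$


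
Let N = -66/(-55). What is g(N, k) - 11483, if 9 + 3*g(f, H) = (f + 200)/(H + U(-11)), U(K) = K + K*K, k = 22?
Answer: -11370637/990 ≈ -11485.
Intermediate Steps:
U(K) = K + K²
N = 6/5 (N = -66*(-1/55) = 6/5 ≈ 1.2000)
g(f, H) = -3 + (200 + f)/(3*(110 + H)) (g(f, H) = -3 + ((f + 200)/(H - 11*(1 - 11)))/3 = -3 + ((200 + f)/(H - 11*(-10)))/3 = -3 + ((200 + f)/(H + 110))/3 = -3 + ((200 + f)/(110 + H))/3 = -3 + (200 + f)/(3*(110 + H)))
g(N, k) - 11483 = (-790 + 6/5 - 9*22)/(3*(110 + 22)) - 11483 = (⅓)*(-790 + 6/5 - 198)/132 - 11483 = (⅓)*(1/132)*(-4934/5) - 11483 = -2467/990 - 11483 = -11370637/990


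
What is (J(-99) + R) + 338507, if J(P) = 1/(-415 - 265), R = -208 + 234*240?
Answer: 268232119/680 ≈ 3.9446e+5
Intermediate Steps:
R = 55952 (R = -208 + 56160 = 55952)
J(P) = -1/680 (J(P) = 1/(-680) = -1/680)
(J(-99) + R) + 338507 = (-1/680 + 55952) + 338507 = 38047359/680 + 338507 = 268232119/680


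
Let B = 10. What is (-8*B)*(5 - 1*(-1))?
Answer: -480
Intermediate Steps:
(-8*B)*(5 - 1*(-1)) = (-8*10)*(5 - 1*(-1)) = -80*(5 + 1) = -80*6 = -480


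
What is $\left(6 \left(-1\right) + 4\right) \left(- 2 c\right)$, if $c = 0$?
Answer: $0$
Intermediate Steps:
$\left(6 \left(-1\right) + 4\right) \left(- 2 c\right) = \left(6 \left(-1\right) + 4\right) \left(\left(-2\right) 0\right) = \left(-6 + 4\right) 0 = \left(-2\right) 0 = 0$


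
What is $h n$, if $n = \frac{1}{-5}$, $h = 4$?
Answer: $- \frac{4}{5} \approx -0.8$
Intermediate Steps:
$n = - \frac{1}{5} \approx -0.2$
$h n = 4 \left(- \frac{1}{5}\right) = - \frac{4}{5}$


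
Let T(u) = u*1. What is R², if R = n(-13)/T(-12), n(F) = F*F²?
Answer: 4826809/144 ≈ 33520.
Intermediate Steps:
n(F) = F³
T(u) = u
R = 2197/12 (R = (-13)³/(-12) = -2197*(-1/12) = 2197/12 ≈ 183.08)
R² = (2197/12)² = 4826809/144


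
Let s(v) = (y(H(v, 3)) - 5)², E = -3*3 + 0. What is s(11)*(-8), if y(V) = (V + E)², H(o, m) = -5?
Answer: -291848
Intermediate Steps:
E = -9 (E = -9 + 0 = -9)
y(V) = (-9 + V)² (y(V) = (V - 9)² = (-9 + V)²)
s(v) = 36481 (s(v) = ((-9 - 5)² - 5)² = ((-14)² - 5)² = (196 - 5)² = 191² = 36481)
s(11)*(-8) = 36481*(-8) = -291848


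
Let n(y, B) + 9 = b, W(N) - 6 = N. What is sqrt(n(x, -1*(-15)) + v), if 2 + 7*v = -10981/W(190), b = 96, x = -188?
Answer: 39*sqrt(497)/98 ≈ 8.8719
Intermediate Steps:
W(N) = 6 + N
n(y, B) = 87 (n(y, B) = -9 + 96 = 87)
v = -11373/1372 (v = -2/7 + (-10981/(6 + 190))/7 = -2/7 + (-10981/196)/7 = -2/7 + (-10981*1/196)/7 = -2/7 + (1/7)*(-10981/196) = -2/7 - 10981/1372 = -11373/1372 ≈ -8.2894)
sqrt(n(x, -1*(-15)) + v) = sqrt(87 - 11373/1372) = sqrt(107991/1372) = 39*sqrt(497)/98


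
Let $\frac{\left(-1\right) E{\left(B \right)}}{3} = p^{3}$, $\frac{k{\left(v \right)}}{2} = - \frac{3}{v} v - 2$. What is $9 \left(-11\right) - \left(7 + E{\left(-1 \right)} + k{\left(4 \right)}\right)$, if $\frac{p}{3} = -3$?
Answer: $-2283$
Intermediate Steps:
$p = -9$ ($p = 3 \left(-3\right) = -9$)
$k{\left(v \right)} = -10$ ($k{\left(v \right)} = 2 \left(- \frac{3}{v} v - 2\right) = 2 \left(-3 - 2\right) = 2 \left(-5\right) = -10$)
$E{\left(B \right)} = 2187$ ($E{\left(B \right)} = - 3 \left(-9\right)^{3} = \left(-3\right) \left(-729\right) = 2187$)
$9 \left(-11\right) - \left(7 + E{\left(-1 \right)} + k{\left(4 \right)}\right) = 9 \left(-11\right) - 2184 = -99 - 2184 = -2283$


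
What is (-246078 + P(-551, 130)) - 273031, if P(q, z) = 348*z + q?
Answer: -474420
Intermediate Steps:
P(q, z) = q + 348*z
(-246078 + P(-551, 130)) - 273031 = (-246078 + (-551 + 348*130)) - 273031 = (-246078 + (-551 + 45240)) - 273031 = (-246078 + 44689) - 273031 = -201389 - 273031 = -474420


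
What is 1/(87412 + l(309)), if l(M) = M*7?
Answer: 1/89575 ≈ 1.1164e-5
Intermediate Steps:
l(M) = 7*M
1/(87412 + l(309)) = 1/(87412 + 7*309) = 1/(87412 + 2163) = 1/89575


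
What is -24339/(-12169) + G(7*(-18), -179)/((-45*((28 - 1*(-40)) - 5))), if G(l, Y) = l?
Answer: 1119593/547605 ≈ 2.0445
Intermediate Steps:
-24339/(-12169) + G(7*(-18), -179)/((-45*((28 - 1*(-40)) - 5))) = -24339/(-12169) + (7*(-18))/((-45*((28 - 1*(-40)) - 5))) = -24339*(-1/12169) - 126*(-1/(45*((28 + 40) - 5))) = 24339/12169 - 126*(-1/(45*(68 - 5))) = 24339/12169 - 126/((-45*63)) = 24339/12169 - 126/(-2835) = 24339/12169 - 126*(-1/2835) = 24339/12169 + 2/45 = 1119593/547605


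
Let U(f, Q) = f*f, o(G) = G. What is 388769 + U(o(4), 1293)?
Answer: 388785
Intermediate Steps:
U(f, Q) = f²
388769 + U(o(4), 1293) = 388769 + 4² = 388769 + 16 = 388785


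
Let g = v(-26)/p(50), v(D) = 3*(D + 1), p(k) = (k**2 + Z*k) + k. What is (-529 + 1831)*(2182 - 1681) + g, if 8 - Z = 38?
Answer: 9132227/14 ≈ 6.5230e+5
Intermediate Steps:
Z = -30 (Z = 8 - 1*38 = 8 - 38 = -30)
p(k) = k**2 - 29*k (p(k) = (k**2 - 30*k) + k = k**2 - 29*k)
v(D) = 3 + 3*D (v(D) = 3*(1 + D) = 3 + 3*D)
g = -1/14 (g = (3 + 3*(-26))/((50*(-29 + 50))) = (3 - 78)/((50*21)) = -75/1050 = -75*1/1050 = -1/14 ≈ -0.071429)
(-529 + 1831)*(2182 - 1681) + g = (-529 + 1831)*(2182 - 1681) - 1/14 = 1302*501 - 1/14 = 652302 - 1/14 = 9132227/14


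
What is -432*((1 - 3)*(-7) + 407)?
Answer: -181872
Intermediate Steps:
-432*((1 - 3)*(-7) + 407) = -432*(-2*(-7) + 407) = -432*(14 + 407) = -432*421 = -181872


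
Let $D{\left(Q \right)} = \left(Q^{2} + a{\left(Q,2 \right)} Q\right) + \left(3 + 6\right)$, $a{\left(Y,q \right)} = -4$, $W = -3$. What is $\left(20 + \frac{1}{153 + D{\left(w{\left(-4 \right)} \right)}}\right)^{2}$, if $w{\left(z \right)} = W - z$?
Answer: $\frac{10118761}{25281} \approx 400.25$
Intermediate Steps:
$w{\left(z \right)} = -3 - z$
$D{\left(Q \right)} = 9 + Q^{2} - 4 Q$ ($D{\left(Q \right)} = \left(Q^{2} - 4 Q\right) + \left(3 + 6\right) = \left(Q^{2} - 4 Q\right) + 9 = 9 + Q^{2} - 4 Q$)
$\left(20 + \frac{1}{153 + D{\left(w{\left(-4 \right)} \right)}}\right)^{2} = \left(20 + \frac{1}{153 + \left(9 + \left(-3 - -4\right)^{2} - 4 \left(-3 - -4\right)\right)}\right)^{2} = \left(20 + \frac{1}{153 + \left(9 + \left(-3 + 4\right)^{2} - 4 \left(-3 + 4\right)\right)}\right)^{2} = \left(20 + \frac{1}{153 + \left(9 + 1^{2} - 4\right)}\right)^{2} = \left(20 + \frac{1}{153 + \left(9 + 1 - 4\right)}\right)^{2} = \left(20 + \frac{1}{153 + 6}\right)^{2} = \left(20 + \frac{1}{159}\right)^{2} = \left(\frac{3181}{159}\right)^{2} = \frac{10118761}{25281}$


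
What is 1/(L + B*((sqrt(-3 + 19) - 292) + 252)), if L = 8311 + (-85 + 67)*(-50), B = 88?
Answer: 1/6043 ≈ 0.00016548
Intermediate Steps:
L = 9211 (L = 8311 - 18*(-50) = 8311 + 900 = 9211)
1/(L + B*((sqrt(-3 + 19) - 292) + 252)) = 1/(9211 + 88*((sqrt(-3 + 19) - 292) + 252)) = 1/(9211 + 88*((sqrt(16) - 292) + 252)) = 1/(9211 + 88*((4 - 292) + 252)) = 1/(9211 + 88*(-288 + 252)) = 1/(9211 + 88*(-36)) = 1/(9211 - 3168) = 1/6043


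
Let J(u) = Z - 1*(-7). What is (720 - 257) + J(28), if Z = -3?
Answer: 467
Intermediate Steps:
J(u) = 4 (J(u) = -3 - 1*(-7) = -3 + 7 = 4)
(720 - 257) + J(28) = (720 - 257) + 4 = 463 + 4 = 467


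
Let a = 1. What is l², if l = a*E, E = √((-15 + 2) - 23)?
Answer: -36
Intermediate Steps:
E = 6*I (E = √(-13 - 23) = √(-36) = 6*I ≈ 6.0*I)
l = 6*I (l = 1*(6*I) = 6*I ≈ 6.0*I)
l² = (6*I)² = -36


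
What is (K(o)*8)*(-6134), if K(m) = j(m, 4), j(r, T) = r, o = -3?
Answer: 147216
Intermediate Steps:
K(m) = m
(K(o)*8)*(-6134) = -3*8*(-6134) = -24*(-6134) = 147216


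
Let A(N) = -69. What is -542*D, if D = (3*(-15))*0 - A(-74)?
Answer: -37398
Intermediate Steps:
D = 69 (D = (3*(-15))*0 - 1*(-69) = -45*0 + 69 = 0 + 69 = 69)
-542*D = -542*69 = -37398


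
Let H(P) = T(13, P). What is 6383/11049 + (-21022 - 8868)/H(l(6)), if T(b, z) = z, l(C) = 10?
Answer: -33019078/11049 ≈ -2988.4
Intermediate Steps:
H(P) = P
6383/11049 + (-21022 - 8868)/H(l(6)) = 6383/11049 + (-21022 - 8868)/10 = 6383*(1/11049) - 29890*⅒ = 6383/11049 - 2989 = -33019078/11049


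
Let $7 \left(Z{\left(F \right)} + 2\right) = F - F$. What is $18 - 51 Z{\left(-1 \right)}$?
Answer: $120$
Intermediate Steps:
$Z{\left(F \right)} = -2$ ($Z{\left(F \right)} = -2 + \frac{F - F}{7} = -2 + \frac{1}{7} \cdot 0 = -2 + 0 = -2$)
$18 - 51 Z{\left(-1 \right)} = 18 - -102 = 18 + 102 = 120$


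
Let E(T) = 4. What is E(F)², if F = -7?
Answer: 16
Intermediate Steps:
E(F)² = 4² = 16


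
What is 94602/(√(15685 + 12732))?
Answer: 94602*√28417/28417 ≈ 561.19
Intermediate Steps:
94602/(√(15685 + 12732)) = 94602/(√28417) = 94602*(√28417/28417) = 94602*√28417/28417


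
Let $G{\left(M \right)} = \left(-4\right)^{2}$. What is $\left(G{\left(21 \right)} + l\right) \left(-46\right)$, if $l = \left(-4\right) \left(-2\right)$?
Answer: $-1104$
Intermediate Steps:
$G{\left(M \right)} = 16$
$l = 8$
$\left(G{\left(21 \right)} + l\right) \left(-46\right) = \left(16 + 8\right) \left(-46\right) = 24 \left(-46\right) = -1104$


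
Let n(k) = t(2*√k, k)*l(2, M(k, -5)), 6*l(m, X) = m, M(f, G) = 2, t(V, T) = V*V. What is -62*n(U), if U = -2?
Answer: 496/3 ≈ 165.33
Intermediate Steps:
t(V, T) = V²
l(m, X) = m/6
n(k) = 4*k/3 (n(k) = (2*√k)²*((⅙)*2) = (4*k)*(⅓) = 4*k/3)
-62*n(U) = -248*(-2)/3 = -62*(-8/3) = 496/3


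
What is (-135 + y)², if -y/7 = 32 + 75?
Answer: 781456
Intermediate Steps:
y = -749 (y = -7*(32 + 75) = -7*107 = -749)
(-135 + y)² = (-135 - 749)² = (-884)² = 781456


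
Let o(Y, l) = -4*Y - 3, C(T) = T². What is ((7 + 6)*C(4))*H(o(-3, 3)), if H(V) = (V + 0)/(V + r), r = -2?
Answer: 1872/7 ≈ 267.43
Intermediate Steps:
o(Y, l) = -3 - 4*Y
H(V) = V/(-2 + V) (H(V) = (V + 0)/(V - 2) = V/(-2 + V))
((7 + 6)*C(4))*H(o(-3, 3)) = ((7 + 6)*4²)*((-3 - 4*(-3))/(-2 + (-3 - 4*(-3)))) = (13*16)*((-3 + 12)/(-2 + (-3 + 12))) = 208*(9/(-2 + 9)) = 208*(9/7) = 1872/7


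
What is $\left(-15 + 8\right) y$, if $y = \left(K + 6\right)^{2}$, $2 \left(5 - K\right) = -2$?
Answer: $-1008$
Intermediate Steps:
$K = 6$ ($K = 5 - -1 = 5 + 1 = 6$)
$y = 144$ ($y = \left(6 + 6\right)^{2} = 12^{2} = 144$)
$\left(-15 + 8\right) y = \left(-15 + 8\right) 144 = \left(-7\right) 144 = -1008$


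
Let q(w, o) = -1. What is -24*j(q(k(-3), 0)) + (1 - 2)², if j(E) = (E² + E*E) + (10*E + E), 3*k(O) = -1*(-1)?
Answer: 217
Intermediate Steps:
k(O) = ⅓ (k(O) = (-1*(-1))/3 = (⅓)*1 = ⅓)
j(E) = 2*E² + 11*E (j(E) = (E² + E²) + 11*E = 2*E² + 11*E)
-24*j(q(k(-3), 0)) + (1 - 2)² = -(-24)*(11 + 2*(-1)) + (1 - 2)² = -(-24)*(11 - 2) + (-1)² = -(-24)*9 + 1 = -24*(-9) + 1 = 216 + 1 = 217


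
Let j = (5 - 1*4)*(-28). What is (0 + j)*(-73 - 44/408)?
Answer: 104398/51 ≈ 2047.0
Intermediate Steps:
j = -28 (j = (5 - 4)*(-28) = 1*(-28) = -28)
(0 + j)*(-73 - 44/408) = (0 - 28)*(-73 - 44/408) = -28*(-73 - 44*1/408) = -28*(-73 - 11/102) = -28*(-7457/102) = 104398/51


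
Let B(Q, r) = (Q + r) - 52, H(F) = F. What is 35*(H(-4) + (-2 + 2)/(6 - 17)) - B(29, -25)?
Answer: -92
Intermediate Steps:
B(Q, r) = -52 + Q + r
35*(H(-4) + (-2 + 2)/(6 - 17)) - B(29, -25) = 35*(-4 + (-2 + 2)/(6 - 17)) - (-52 + 29 - 25) = 35*(-4 + 0/(-11)) - 1*(-48) = 35*(-4 + 0*(-1/11)) + 48 = 35*(-4 + 0) + 48 = 35*(-4) + 48 = -140 + 48 = -92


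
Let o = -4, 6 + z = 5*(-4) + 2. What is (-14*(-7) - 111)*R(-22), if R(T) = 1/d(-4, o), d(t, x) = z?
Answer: 13/24 ≈ 0.54167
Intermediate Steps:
z = -24 (z = -6 + (5*(-4) + 2) = -6 + (-20 + 2) = -6 - 18 = -24)
d(t, x) = -24
R(T) = -1/24 (R(T) = 1/(-24) = -1/24)
(-14*(-7) - 111)*R(-22) = (-14*(-7) - 111)*(-1/24) = (98 - 111)*(-1/24) = -13*(-1/24) = 13/24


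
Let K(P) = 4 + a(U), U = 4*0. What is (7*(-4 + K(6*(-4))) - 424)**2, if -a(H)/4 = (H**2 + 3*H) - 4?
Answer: 97344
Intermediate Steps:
U = 0
a(H) = 16 - 12*H - 4*H**2 (a(H) = -4*((H**2 + 3*H) - 4) = -4*(-4 + H**2 + 3*H) = 16 - 12*H - 4*H**2)
K(P) = 20 (K(P) = 4 + (16 - 12*0 - 4*0**2) = 4 + (16 + 0 - 4*0) = 4 + (16 + 0 + 0) = 4 + 16 = 20)
(7*(-4 + K(6*(-4))) - 424)**2 = (7*(-4 + 20) - 424)**2 = (7*16 - 424)**2 = (112 - 424)**2 = (-312)**2 = 97344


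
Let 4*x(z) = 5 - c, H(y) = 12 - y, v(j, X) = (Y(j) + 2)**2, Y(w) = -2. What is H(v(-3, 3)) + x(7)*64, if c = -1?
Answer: 108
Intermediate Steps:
v(j, X) = 0 (v(j, X) = (-2 + 2)**2 = 0**2 = 0)
x(z) = 3/2 (x(z) = (5 - 1*(-1))/4 = (5 + 1)/4 = (1/4)*6 = 3/2)
H(v(-3, 3)) + x(7)*64 = (12 - 1*0) + (3/2)*64 = (12 + 0) + 96 = 12 + 96 = 108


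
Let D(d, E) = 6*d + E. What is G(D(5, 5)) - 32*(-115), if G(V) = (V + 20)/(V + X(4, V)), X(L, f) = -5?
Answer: 22091/6 ≈ 3681.8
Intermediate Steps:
D(d, E) = E + 6*d
G(V) = (20 + V)/(-5 + V) (G(V) = (V + 20)/(V - 5) = (20 + V)/(-5 + V))
G(D(5, 5)) - 32*(-115) = (20 + (5 + 6*5))/(-5 + (5 + 6*5)) - 32*(-115) = (20 + (5 + 30))/(-5 + (5 + 30)) + 3680 = (20 + 35)/(-5 + 35) + 3680 = 55/30 + 3680 = (1/30)*55 + 3680 = 11/6 + 3680 = 22091/6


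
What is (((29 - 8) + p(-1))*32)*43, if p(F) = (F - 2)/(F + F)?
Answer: 30960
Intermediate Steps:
p(F) = (-2 + F)/(2*F) (p(F) = (-2 + F)/((2*F)) = (-2 + F)*(1/(2*F)) = (-2 + F)/(2*F))
(((29 - 8) + p(-1))*32)*43 = (((29 - 8) + (½)*(-2 - 1)/(-1))*32)*43 = ((21 + (½)*(-1)*(-3))*32)*43 = ((21 + 3/2)*32)*43 = ((45/2)*32)*43 = 720*43 = 30960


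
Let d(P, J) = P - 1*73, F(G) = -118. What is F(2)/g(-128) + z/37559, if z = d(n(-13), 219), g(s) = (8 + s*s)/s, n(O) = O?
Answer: 70735178/76958391 ≈ 0.91914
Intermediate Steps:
g(s) = (8 + s²)/s
d(P, J) = -73 + P (d(P, J) = P - 73 = -73 + P)
z = -86 (z = -73 - 13 = -86)
F(2)/g(-128) + z/37559 = -118/(-128 + 8/(-128)) - 86/37559 = -118/(-128 + 8*(-1/128)) - 86*1/37559 = -118/(-128 - 1/16) - 86/37559 = -118/(-2049/16) - 86/37559 = -118*(-16/2049) - 86/37559 = 1888/2049 - 86/37559 = 70735178/76958391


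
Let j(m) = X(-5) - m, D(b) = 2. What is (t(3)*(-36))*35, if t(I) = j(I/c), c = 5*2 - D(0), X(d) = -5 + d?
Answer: 26145/2 ≈ 13073.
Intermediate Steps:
c = 8 (c = 5*2 - 1*2 = 10 - 2 = 8)
j(m) = -10 - m (j(m) = (-5 - 5) - m = -10 - m)
t(I) = -10 - I/8
(t(3)*(-36))*35 = ((-10 - ⅛*3)*(-36))*35 = ((-10 - 3/8)*(-36))*35 = -83/8*(-36)*35 = (747/2)*35 = 26145/2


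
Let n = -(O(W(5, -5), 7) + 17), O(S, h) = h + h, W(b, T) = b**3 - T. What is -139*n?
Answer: 4309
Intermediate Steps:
O(S, h) = 2*h
n = -31 (n = -(2*7 + 17) = -(14 + 17) = -1*31 = -31)
-139*n = -139*(-31) = 4309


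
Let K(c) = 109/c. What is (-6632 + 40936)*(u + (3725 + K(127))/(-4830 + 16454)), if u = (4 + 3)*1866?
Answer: 82686466913280/184531 ≈ 4.4809e+8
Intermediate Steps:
u = 13062 (u = 7*1866 = 13062)
(-6632 + 40936)*(u + (3725 + K(127))/(-4830 + 16454)) = (-6632 + 40936)*(13062 + (3725 + 109/127)/(-4830 + 16454)) = 34304*(13062 + (3725 + 109*(1/127))/11624) = 34304*(13062 + (3725 + 109/127)*(1/11624)) = 34304*(13062 + (473184/127)*(1/11624)) = 34304*(13062 + 59148/184531) = 34304*(2410403070/184531) = 82686466913280/184531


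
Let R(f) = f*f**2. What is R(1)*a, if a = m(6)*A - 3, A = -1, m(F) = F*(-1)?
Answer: 3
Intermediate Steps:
m(F) = -F
R(f) = f**3
a = 3 (a = -1*6*(-1) - 3 = -6*(-1) - 3 = 6 - 3 = 3)
R(1)*a = 1**3*3 = 1*3 = 3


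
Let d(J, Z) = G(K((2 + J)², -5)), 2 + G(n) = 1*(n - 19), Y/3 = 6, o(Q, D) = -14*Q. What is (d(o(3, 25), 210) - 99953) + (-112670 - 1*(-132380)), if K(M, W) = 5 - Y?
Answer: -80277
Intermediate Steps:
Y = 18 (Y = 3*6 = 18)
K(M, W) = -13 (K(M, W) = 5 - 1*18 = 5 - 18 = -13)
G(n) = -21 + n (G(n) = -2 + 1*(n - 19) = -2 + 1*(-19 + n) = -2 + (-19 + n) = -21 + n)
d(J, Z) = -34 (d(J, Z) = -21 - 13 = -34)
(d(o(3, 25), 210) - 99953) + (-112670 - 1*(-132380)) = (-34 - 99953) + (-112670 - 1*(-132380)) = -99987 + (-112670 + 132380) = -99987 + 19710 = -80277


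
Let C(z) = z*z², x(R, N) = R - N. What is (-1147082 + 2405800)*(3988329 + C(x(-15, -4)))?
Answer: 5018506148564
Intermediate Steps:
C(z) = z³
(-1147082 + 2405800)*(3988329 + C(x(-15, -4))) = (-1147082 + 2405800)*(3988329 + (-15 - 1*(-4))³) = 1258718*(3988329 + (-15 + 4)³) = 1258718*(3988329 + (-11)³) = 1258718*(3988329 - 1331) = 1258718*3986998 = 5018506148564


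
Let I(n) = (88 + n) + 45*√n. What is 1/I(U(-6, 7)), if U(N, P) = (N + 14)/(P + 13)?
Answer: 1105/87557 - 225*√10/175114 ≈ 0.0085572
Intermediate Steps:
U(N, P) = (14 + N)/(13 + P)
I(n) = 88 + n + 45*√n
1/I(U(-6, 7)) = 1/(88 + (14 - 6)/(13 + 7) + 45*√((14 - 6)/(13 + 7))) = 1/(88 + 8/20 + 45*√(8/20)) = 1/(88 + (1/20)*8 + 45*√((1/20)*8)) = 1/(88 + ⅖ + 45*√(⅖)) = 1/(88 + ⅖ + 45*(√10/5)) = 1/(88 + ⅖ + 9*√10) = 1/(442/5 + 9*√10)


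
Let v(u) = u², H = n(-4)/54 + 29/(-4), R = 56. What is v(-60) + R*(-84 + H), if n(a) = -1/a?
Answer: -40763/27 ≈ -1509.7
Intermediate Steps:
H = -1565/216 (H = -1/(-4)/54 + 29/(-4) = -1*(-¼)*(1/54) + 29*(-¼) = (¼)*(1/54) - 29/4 = 1/216 - 29/4 = -1565/216 ≈ -7.2454)
v(-60) + R*(-84 + H) = (-60)² + 56*(-84 - 1565/216) = 3600 + 56*(-19709/216) = 3600 - 137963/27 = -40763/27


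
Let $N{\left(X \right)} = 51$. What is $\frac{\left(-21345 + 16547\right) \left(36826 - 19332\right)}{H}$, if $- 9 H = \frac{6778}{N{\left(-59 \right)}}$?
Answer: $\frac{19263360654}{3389} \approx 5.6841 \cdot 10^{6}$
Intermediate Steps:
$H = - \frac{6778}{459}$ ($H = - \frac{6778 \cdot \frac{1}{51}}{9} = \left(- \frac{1}{9}\right) \frac{6778}{51} = - \frac{6778}{459} \approx -14.767$)
$\frac{\left(-21345 + 16547\right) \left(36826 - 19332\right)}{H} = \frac{\left(-21345 + 16547\right) \left(36826 - 19332\right)}{- \frac{6778}{459}} = \left(-4798\right) 17494 \left(- \frac{459}{6778}\right) = \left(-83936212\right) \left(- \frac{459}{6778}\right) = \frac{19263360654}{3389}$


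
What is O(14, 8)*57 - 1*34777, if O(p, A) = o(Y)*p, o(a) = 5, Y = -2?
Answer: -30787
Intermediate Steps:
O(p, A) = 5*p
O(14, 8)*57 - 1*34777 = (5*14)*57 - 1*34777 = 70*57 - 34777 = 3990 - 34777 = -30787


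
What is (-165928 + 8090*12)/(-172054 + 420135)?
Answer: -68848/248081 ≈ -0.27752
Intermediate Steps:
(-165928 + 8090*12)/(-172054 + 420135) = (-165928 + 97080)/248081 = -68848*1/248081 = -68848/248081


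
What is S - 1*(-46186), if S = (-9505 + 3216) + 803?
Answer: 40700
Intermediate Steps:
S = -5486 (S = -6289 + 803 = -5486)
S - 1*(-46186) = -5486 - 1*(-46186) = -5486 + 46186 = 40700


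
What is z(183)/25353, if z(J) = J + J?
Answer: 122/8451 ≈ 0.014436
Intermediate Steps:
z(J) = 2*J
z(183)/25353 = (2*183)/25353 = 366*(1/25353) = 122/8451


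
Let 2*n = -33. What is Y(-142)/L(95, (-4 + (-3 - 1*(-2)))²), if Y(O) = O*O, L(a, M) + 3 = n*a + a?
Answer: -40328/2951 ≈ -13.666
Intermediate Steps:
n = -33/2 (n = (½)*(-33) = -33/2 ≈ -16.500)
L(a, M) = -3 - 31*a/2 (L(a, M) = -3 + (-33*a/2 + a) = -3 - 31*a/2)
Y(O) = O²
Y(-142)/L(95, (-4 + (-3 - 1*(-2)))²) = (-142)²/(-3 - 31/2*95) = 20164/(-3 - 2945/2) = 20164/(-2951/2) = 20164*(-2/2951) = -40328/2951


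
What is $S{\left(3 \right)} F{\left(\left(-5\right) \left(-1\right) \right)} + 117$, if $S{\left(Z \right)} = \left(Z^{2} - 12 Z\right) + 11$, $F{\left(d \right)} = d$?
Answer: $37$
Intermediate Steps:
$S{\left(Z \right)} = 11 + Z^{2} - 12 Z$
$S{\left(3 \right)} F{\left(\left(-5\right) \left(-1\right) \right)} + 117 = \left(11 + 3^{2} - 36\right) \left(\left(-5\right) \left(-1\right)\right) + 117 = \left(11 + 9 - 36\right) 5 + 117 = \left(-16\right) 5 + 117 = -80 + 117 = 37$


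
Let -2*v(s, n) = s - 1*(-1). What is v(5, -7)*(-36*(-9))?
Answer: -972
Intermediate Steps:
v(s, n) = -½ - s/2 (v(s, n) = -(s - 1*(-1))/2 = -(s + 1)/2 = -(1 + s)/2 = -½ - s/2)
v(5, -7)*(-36*(-9)) = (-½ - ½*5)*(-36*(-9)) = (-½ - 5/2)*324 = -3*324 = -972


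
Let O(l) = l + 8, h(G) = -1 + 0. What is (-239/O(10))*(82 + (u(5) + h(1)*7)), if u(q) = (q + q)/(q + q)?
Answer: -9082/9 ≈ -1009.1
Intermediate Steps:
h(G) = -1
O(l) = 8 + l
u(q) = 1 (u(q) = (2*q)/((2*q)) = (2*q)*(1/(2*q)) = 1)
(-239/O(10))*(82 + (u(5) + h(1)*7)) = (-239/(8 + 10))*(82 + (1 - 1*7)) = (-239/18)*(82 + (1 - 7)) = (-239*1/18)*(82 - 6) = -239/18*76 = -9082/9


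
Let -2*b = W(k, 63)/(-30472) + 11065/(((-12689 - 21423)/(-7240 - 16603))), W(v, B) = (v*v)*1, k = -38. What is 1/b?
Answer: -19989632/77299605303 ≈ -0.00025860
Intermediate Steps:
W(v, B) = v² (W(v, B) = v²*1 = v²)
b = -77299605303/19989632 (b = -((-38)²/(-30472) + 11065/(((-12689 - 21423)/(-7240 - 16603))))/2 = -(1444*(-1/30472) + 11065/((-34112/(-23843))))/2 = -(-361/7618 + 11065/((-34112*(-1/23843))))/2 = -(-361/7618 + 11065/(34112/23843))/2 = -(-361/7618 + 11065*(23843/34112))/2 = -(-361/7618 + 263822795/34112)/2 = -½*77299605303/9994816 = -77299605303/19989632 ≈ -3867.0)
1/b = 1/(-77299605303/19989632) = -19989632/77299605303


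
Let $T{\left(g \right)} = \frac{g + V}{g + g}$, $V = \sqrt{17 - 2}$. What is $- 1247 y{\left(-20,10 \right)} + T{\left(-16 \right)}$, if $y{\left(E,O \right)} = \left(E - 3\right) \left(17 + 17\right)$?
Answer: $\frac{1950309}{2} - \frac{\sqrt{15}}{32} \approx 9.7515 \cdot 10^{5}$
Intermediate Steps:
$y{\left(E,O \right)} = -102 + 34 E$ ($y{\left(E,O \right)} = \left(-3 + E\right) 34 = -102 + 34 E$)
$V = \sqrt{15}$ ($V = \sqrt{17 - 2} = \sqrt{15} \approx 3.873$)
$T{\left(g \right)} = \frac{g + \sqrt{15}}{2 g}$ ($T{\left(g \right)} = \frac{g + \sqrt{15}}{g + g} = \frac{g + \sqrt{15}}{2 g}$)
$- 1247 y{\left(-20,10 \right)} + T{\left(-16 \right)} = - 1247 \left(-102 + 34 \left(-20\right)\right) + \frac{-16 + \sqrt{15}}{2 \left(-16\right)} = - 1247 \left(-102 - 680\right) + \frac{1}{2} \left(- \frac{1}{16}\right) \left(-16 + \sqrt{15}\right) = \left(-1247\right) \left(-782\right) + \left(\frac{1}{2} - \frac{\sqrt{15}}{32}\right) = 975154 + \left(\frac{1}{2} - \frac{\sqrt{15}}{32}\right) = \frac{1950309}{2} - \frac{\sqrt{15}}{32}$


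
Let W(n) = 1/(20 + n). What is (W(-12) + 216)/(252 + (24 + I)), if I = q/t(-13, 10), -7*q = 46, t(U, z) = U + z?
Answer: 36309/46736 ≈ 0.77690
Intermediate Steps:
q = -46/7 (q = -1/7*46 = -46/7 ≈ -6.5714)
I = 46/21 (I = -46/(7*(-13 + 10)) = -46/7/(-3) = -46/7*(-1/3) = 46/21 ≈ 2.1905)
(W(-12) + 216)/(252 + (24 + I)) = (1/(20 - 12) + 216)/(252 + (24 + 46/21)) = (1/8 + 216)/(252 + 550/21) = (1/8 + 216)/(5842/21) = (1729/8)*(21/5842) = 36309/46736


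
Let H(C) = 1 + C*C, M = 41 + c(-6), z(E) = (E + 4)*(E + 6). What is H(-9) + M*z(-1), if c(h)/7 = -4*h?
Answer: 3217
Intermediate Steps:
c(h) = -28*h (c(h) = 7*(-4*h) = -28*h)
z(E) = (4 + E)*(6 + E)
M = 209 (M = 41 - 28*(-6) = 41 + 168 = 209)
H(C) = 1 + C²
H(-9) + M*z(-1) = (1 + (-9)²) + 209*(24 + (-1)² + 10*(-1)) = (1 + 81) + 209*(24 + 1 - 10) = 82 + 209*15 = 82 + 3135 = 3217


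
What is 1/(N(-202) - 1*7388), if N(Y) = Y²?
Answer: 1/33416 ≈ 2.9926e-5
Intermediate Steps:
1/(N(-202) - 1*7388) = 1/((-202)² - 1*7388) = 1/(40804 - 7388) = 1/33416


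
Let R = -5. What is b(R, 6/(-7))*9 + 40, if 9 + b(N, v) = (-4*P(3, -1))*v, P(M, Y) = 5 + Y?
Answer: 577/7 ≈ 82.429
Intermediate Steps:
b(N, v) = -9 - 16*v (b(N, v) = -9 + (-4*(5 - 1))*v = -9 + (-4*4)*v = -9 - 16*v)
b(R, 6/(-7))*9 + 40 = (-9 - 96/(-7))*9 + 40 = (-9 - 96*(-1)/7)*9 + 40 = (-9 - 16*(-6/7))*9 + 40 = (-9 + 96/7)*9 + 40 = (33/7)*9 + 40 = 297/7 + 40 = 577/7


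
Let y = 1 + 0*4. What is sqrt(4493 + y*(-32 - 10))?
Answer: sqrt(4451) ≈ 66.716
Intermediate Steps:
y = 1 (y = 1 + 0 = 1)
sqrt(4493 + y*(-32 - 10)) = sqrt(4493 + 1*(-32 - 10)) = sqrt(4493 + 1*(-42)) = sqrt(4493 - 42) = sqrt(4451)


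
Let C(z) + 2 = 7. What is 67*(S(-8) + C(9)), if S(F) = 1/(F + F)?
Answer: 5293/16 ≈ 330.81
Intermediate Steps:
C(z) = 5 (C(z) = -2 + 7 = 5)
S(F) = 1/(2*F)
67*(S(-8) + C(9)) = 67*((1/2)/(-8) + 5) = 67*((1/2)*(-1/8) + 5) = 67*(-1/16 + 5) = 67*(79/16) = 5293/16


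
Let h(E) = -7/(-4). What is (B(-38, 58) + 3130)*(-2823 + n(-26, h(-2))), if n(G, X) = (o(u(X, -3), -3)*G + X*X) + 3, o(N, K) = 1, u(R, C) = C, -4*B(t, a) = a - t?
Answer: -70641311/8 ≈ -8.8302e+6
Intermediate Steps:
B(t, a) = -a/4 + t/4 (B(t, a) = -(a - t)/4 = -a/4 + t/4)
h(E) = 7/4 (h(E) = -7*(-1/4) = 7/4)
n(G, X) = 3 + G + X**2 (n(G, X) = (1*G + X*X) + 3 = (G + X**2) + 3 = 3 + G + X**2)
(B(-38, 58) + 3130)*(-2823 + n(-26, h(-2))) = ((-1/4*58 + (1/4)*(-38)) + 3130)*(-2823 + (3 - 26 + (7/4)**2)) = ((-29/2 - 19/2) + 3130)*(-2823 + (3 - 26 + 49/16)) = (-24 + 3130)*(-2823 - 319/16) = 3106*(-45487/16) = -70641311/8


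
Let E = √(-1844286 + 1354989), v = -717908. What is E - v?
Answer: 717908 + I*√489297 ≈ 7.1791e+5 + 699.5*I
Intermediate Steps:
E = I*√489297 (E = √(-489297) = I*√489297 ≈ 699.5*I)
E - v = I*√489297 - 1*(-717908) = I*√489297 + 717908 = 717908 + I*√489297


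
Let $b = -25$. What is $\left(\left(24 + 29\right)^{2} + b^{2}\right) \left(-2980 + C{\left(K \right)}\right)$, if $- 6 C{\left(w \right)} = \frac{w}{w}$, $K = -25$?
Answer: $- \frac{30701677}{3} \approx -1.0234 \cdot 10^{7}$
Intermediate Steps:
$C{\left(w \right)} = - \frac{1}{6}$ ($C{\left(w \right)} = - \frac{w \frac{1}{w}}{6} = \left(- \frac{1}{6}\right) 1 = - \frac{1}{6}$)
$\left(\left(24 + 29\right)^{2} + b^{2}\right) \left(-2980 + C{\left(K \right)}\right) = \left(\left(24 + 29\right)^{2} + \left(-25\right)^{2}\right) \left(-2980 - \frac{1}{6}\right) = \left(53^{2} + 625\right) \left(- \frac{17881}{6}\right) = \left(2809 + 625\right) \left(- \frac{17881}{6}\right) = 3434 \left(- \frac{17881}{6}\right) = - \frac{30701677}{3}$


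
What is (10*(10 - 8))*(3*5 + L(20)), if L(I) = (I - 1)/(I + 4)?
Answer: 1895/6 ≈ 315.83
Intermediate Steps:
L(I) = (-1 + I)/(4 + I)
(10*(10 - 8))*(3*5 + L(20)) = (10*(10 - 8))*(3*5 + (-1 + 20)/(4 + 20)) = (10*2)*(15 + 19/24) = 20*(15 + (1/24)*19) = 20*(15 + 19/24) = 20*(379/24) = 1895/6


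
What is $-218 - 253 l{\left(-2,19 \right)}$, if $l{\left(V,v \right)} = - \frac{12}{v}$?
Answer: $- \frac{1106}{19} \approx -58.211$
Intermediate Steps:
$-218 - 253 l{\left(-2,19 \right)} = -218 - 253 \left(- \frac{12}{19}\right) = -218 - 253 \left(\left(-12\right) \frac{1}{19}\right) = -218 - - \frac{3036}{19} = -218 + \frac{3036}{19} = - \frac{1106}{19}$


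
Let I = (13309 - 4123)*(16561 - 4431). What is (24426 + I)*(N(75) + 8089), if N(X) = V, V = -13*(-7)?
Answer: 911665957080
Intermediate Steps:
V = 91
I = 111426180 (I = 9186*12130 = 111426180)
N(X) = 91
(24426 + I)*(N(75) + 8089) = (24426 + 111426180)*(91 + 8089) = 111450606*8180 = 911665957080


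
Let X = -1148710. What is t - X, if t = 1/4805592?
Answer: 5520231586321/4805592 ≈ 1.1487e+6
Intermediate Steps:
t = 1/4805592 ≈ 2.0809e-7
t - X = 1/4805592 - 1*(-1148710) = 1/4805592 + 1148710 = 5520231586321/4805592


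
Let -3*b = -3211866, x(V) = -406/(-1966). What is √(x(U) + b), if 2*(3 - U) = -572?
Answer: √1034530461307/983 ≈ 1034.7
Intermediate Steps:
U = 289 (U = 3 - ½*(-572) = 3 + 286 = 289)
x(V) = 203/983 (x(V) = -406*(-1/1966) = 203/983)
b = 1070622 (b = -⅓*(-3211866) = 1070622)
√(x(U) + b) = √(203/983 + 1070622) = √(1052421629/983) = √1034530461307/983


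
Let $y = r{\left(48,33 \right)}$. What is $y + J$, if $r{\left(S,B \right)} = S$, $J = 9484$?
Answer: $9532$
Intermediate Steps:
$y = 48$
$y + J = 48 + 9484 = 9532$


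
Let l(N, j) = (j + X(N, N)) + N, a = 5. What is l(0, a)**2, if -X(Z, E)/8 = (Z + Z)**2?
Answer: 25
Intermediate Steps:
X(Z, E) = -32*Z**2 (X(Z, E) = -8*(Z + Z)**2 = -8*4*Z**2 = -32*Z**2)
l(N, j) = N + j - 32*N**2 (l(N, j) = (j - 32*N**2) + N = N + j - 32*N**2)
l(0, a)**2 = (0 + 5 - 32*0**2)**2 = (0 + 5 - 32*0)**2 = (0 + 5 + 0)**2 = 5**2 = 25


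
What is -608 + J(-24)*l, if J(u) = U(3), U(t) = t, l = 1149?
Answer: 2839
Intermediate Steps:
J(u) = 3
-608 + J(-24)*l = -608 + 3*1149 = -608 + 3447 = 2839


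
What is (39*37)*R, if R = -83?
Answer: -119769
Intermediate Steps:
(39*37)*R = (39*37)*(-83) = 1443*(-83) = -119769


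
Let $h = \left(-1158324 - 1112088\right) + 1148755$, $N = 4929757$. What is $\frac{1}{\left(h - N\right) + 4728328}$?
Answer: $- \frac{1}{1323086} \approx -7.5581 \cdot 10^{-7}$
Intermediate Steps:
$h = -1121657$ ($h = -2270412 + 1148755 = -1121657$)
$\frac{1}{\left(h - N\right) + 4728328} = \frac{1}{\left(-1121657 - 4929757\right) + 4728328} = \frac{1}{-6051414 + 4728328} = \frac{1}{-1323086} = - \frac{1}{1323086}$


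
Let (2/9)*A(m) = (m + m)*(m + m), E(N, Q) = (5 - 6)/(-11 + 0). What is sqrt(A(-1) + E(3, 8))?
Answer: sqrt(2189)/11 ≈ 4.2533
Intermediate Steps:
E(N, Q) = 1/11 (E(N, Q) = -1/(-11) = -1*(-1/11) = 1/11)
A(m) = 18*m**2 (A(m) = 9*((m + m)*(m + m))/2 = 9*((2*m)*(2*m))/2 = 9*(4*m**2)/2 = 18*m**2)
sqrt(A(-1) + E(3, 8)) = sqrt(18*(-1)**2 + 1/11) = sqrt(18*1 + 1/11) = sqrt(18 + 1/11) = sqrt(199/11) = sqrt(2189)/11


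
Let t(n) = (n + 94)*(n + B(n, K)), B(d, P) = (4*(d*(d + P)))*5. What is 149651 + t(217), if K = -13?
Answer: 275564098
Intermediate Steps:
B(d, P) = 20*d*(P + d) (B(d, P) = (4*(d*(P + d)))*5 = (4*d*(P + d))*5 = 20*d*(P + d))
t(n) = (94 + n)*(n + 20*n*(-13 + n)) (t(n) = (n + 94)*(n + 20*n*(-13 + n)) = (94 + n)*(n + 20*n*(-13 + n)))
149651 + t(217) = 149651 + 217*(-24346 + 20*217² + 1621*217) = 149651 + 217*(-24346 + 20*47089 + 351757) = 149651 + 217*(-24346 + 941780 + 351757) = 149651 + 217*1269191 = 149651 + 275414447 = 275564098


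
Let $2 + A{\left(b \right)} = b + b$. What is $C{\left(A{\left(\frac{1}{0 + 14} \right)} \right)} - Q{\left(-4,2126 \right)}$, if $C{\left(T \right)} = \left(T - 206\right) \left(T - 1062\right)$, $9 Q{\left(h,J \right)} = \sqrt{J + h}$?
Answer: $\frac{10835385}{49} - \frac{\sqrt{2122}}{9} \approx 2.2113 \cdot 10^{5}$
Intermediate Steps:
$Q{\left(h,J \right)} = \frac{\sqrt{J + h}}{9}$
$A{\left(b \right)} = -2 + 2 b$ ($A{\left(b \right)} = -2 + \left(b + b\right) = -2 + 2 b$)
$C{\left(T \right)} = \left(-1062 + T\right) \left(-206 + T\right)$ ($C{\left(T \right)} = \left(-206 + T\right) \left(-1062 + T\right) = \left(-1062 + T\right) \left(-206 + T\right)$)
$C{\left(A{\left(\frac{1}{0 + 14} \right)} \right)} - Q{\left(-4,2126 \right)} = \left(218772 + \left(-2 + \frac{2}{0 + 14}\right)^{2} - 1268 \left(-2 + \frac{2}{0 + 14}\right)\right) - \frac{\sqrt{2126 - 4}}{9} = \left(218772 + \left(-2 + \frac{2}{14}\right)^{2} - 1268 \left(-2 + \frac{2}{14}\right)\right) - \frac{\sqrt{2122}}{9} = \left(218772 + \left(-2 + 2 \cdot \frac{1}{14}\right)^{2} - 1268 \left(-2 + 2 \cdot \frac{1}{14}\right)\right) - \frac{\sqrt{2122}}{9} = \left(218772 + \left(-2 + \frac{1}{7}\right)^{2} - 1268 \left(-2 + \frac{1}{7}\right)\right) - \frac{\sqrt{2122}}{9} = \left(218772 + \left(- \frac{13}{7}\right)^{2} - - \frac{16484}{7}\right) - \frac{\sqrt{2122}}{9} = \left(218772 + \frac{169}{49} + \frac{16484}{7}\right) - \frac{\sqrt{2122}}{9} = \frac{10835385}{49} - \frac{\sqrt{2122}}{9}$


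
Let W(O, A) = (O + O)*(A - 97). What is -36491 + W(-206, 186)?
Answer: -73159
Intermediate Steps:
W(O, A) = 2*O*(-97 + A) (W(O, A) = (2*O)*(-97 + A) = 2*O*(-97 + A))
-36491 + W(-206, 186) = -36491 + 2*(-206)*(-97 + 186) = -36491 + 2*(-206)*89 = -36491 - 36668 = -73159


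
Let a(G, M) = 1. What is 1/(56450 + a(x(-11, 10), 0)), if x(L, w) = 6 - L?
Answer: 1/56451 ≈ 1.7714e-5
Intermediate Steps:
1/(56450 + a(x(-11, 10), 0)) = 1/(56450 + 1) = 1/56451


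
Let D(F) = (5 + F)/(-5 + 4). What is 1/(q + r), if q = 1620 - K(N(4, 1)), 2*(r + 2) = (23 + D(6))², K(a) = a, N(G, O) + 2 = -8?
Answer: 1/1700 ≈ 0.00058824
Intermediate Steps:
N(G, O) = -10 (N(G, O) = -2 - 8 = -10)
D(F) = -5 - F (D(F) = (5 + F)/(-1) = (5 + F)*(-1) = -5 - F)
r = 70 (r = -2 + (23 + (-5 - 1*6))²/2 = -2 + (23 + (-5 - 6))²/2 = -2 + (23 - 11)²/2 = -2 + (½)*12² = -2 + (½)*144 = -2 + 72 = 70)
q = 1630 (q = 1620 - 1*(-10) = 1620 + 10 = 1630)
1/(q + r) = 1/(1630 + 70) = 1/1700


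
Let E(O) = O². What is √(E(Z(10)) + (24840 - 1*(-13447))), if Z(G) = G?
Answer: √38387 ≈ 195.93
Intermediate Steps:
√(E(Z(10)) + (24840 - 1*(-13447))) = √(10² + (24840 - 1*(-13447))) = √(100 + (24840 + 13447)) = √(100 + 38287) = √38387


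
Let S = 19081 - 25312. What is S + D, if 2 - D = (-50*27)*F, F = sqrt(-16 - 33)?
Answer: -6229 + 9450*I ≈ -6229.0 + 9450.0*I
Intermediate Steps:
F = 7*I (F = sqrt(-49) = 7*I ≈ 7.0*I)
S = -6231
D = 2 + 9450*I (D = 2 - (-50*27)*7*I = 2 - (-1350)*7*I = 2 - (-9450)*I = 2 + 9450*I ≈ 2.0 + 9450.0*I)
S + D = -6231 + (2 + 9450*I) = -6229 + 9450*I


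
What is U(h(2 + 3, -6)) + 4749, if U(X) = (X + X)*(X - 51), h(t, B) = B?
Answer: 5433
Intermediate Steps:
U(X) = 2*X*(-51 + X) (U(X) = (2*X)*(-51 + X) = 2*X*(-51 + X))
U(h(2 + 3, -6)) + 4749 = 2*(-6)*(-51 - 6) + 4749 = 2*(-6)*(-57) + 4749 = 684 + 4749 = 5433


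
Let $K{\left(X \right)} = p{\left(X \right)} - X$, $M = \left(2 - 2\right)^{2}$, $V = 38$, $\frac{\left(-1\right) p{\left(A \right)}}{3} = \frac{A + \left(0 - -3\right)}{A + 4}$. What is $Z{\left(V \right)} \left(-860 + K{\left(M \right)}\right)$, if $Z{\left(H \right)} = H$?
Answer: $- \frac{65531}{2} \approx -32766.0$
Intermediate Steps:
$p{\left(A \right)} = - \frac{3 \left(3 + A\right)}{4 + A}$ ($p{\left(A \right)} = - 3 \frac{A + \left(0 - -3\right)}{A + 4} = - 3 \frac{A + \left(0 + 3\right)}{4 + A} = - 3 \frac{A + 3}{4 + A} = - 3 \frac{3 + A}{4 + A} = - \frac{3 \left(3 + A\right)}{4 + A}$)
$M = 0$ ($M = 0^{2} = 0$)
$K{\left(X \right)} = - X + \frac{3 \left(-3 - X\right)}{4 + X}$ ($K{\left(X \right)} = \frac{3 \left(-3 - X\right)}{4 + X} - X = - X + \frac{3 \left(-3 - X\right)}{4 + X}$)
$Z{\left(V \right)} \left(-860 + K{\left(M \right)}\right) = 38 \left(-860 + \frac{-9 - 0^{2} - 0}{4 + 0}\right) = 38 \left(-860 + \frac{-9 - 0 + 0}{4}\right) = 38 \left(-860 + \frac{-9 + 0 + 0}{4}\right) = 38 \left(-860 + \frac{1}{4} \left(-9\right)\right) = 38 \left(-860 - \frac{9}{4}\right) = 38 \left(- \frac{3449}{4}\right) = - \frac{65531}{2}$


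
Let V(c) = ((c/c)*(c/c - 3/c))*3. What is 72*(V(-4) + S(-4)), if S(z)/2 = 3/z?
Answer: 270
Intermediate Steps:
S(z) = 6/z (S(z) = 2*(3/z) = 6/z)
V(c) = 3 - 9/c (V(c) = (1*(1 - 3/c))*3 = (1 - 3/c)*3 = 3 - 9/c)
72*(V(-4) + S(-4)) = 72*((3 - 9/(-4)) + 6/(-4)) = 72*((3 - 9*(-¼)) + 6*(-¼)) = 72*((3 + 9/4) - 3/2) = 72*(21/4 - 3/2) = 72*(15/4) = 270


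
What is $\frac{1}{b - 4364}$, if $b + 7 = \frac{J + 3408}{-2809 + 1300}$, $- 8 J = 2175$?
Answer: $- \frac{4024}{17597267} \approx -0.00022867$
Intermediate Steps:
$J = - \frac{2175}{8}$ ($J = \left(- \frac{1}{8}\right) 2175 = - \frac{2175}{8} \approx -271.88$)
$b = - \frac{36531}{4024}$ ($b = -7 + \frac{- \frac{2175}{8} + 3408}{-2809 + 1300} = -7 + \frac{25089}{8 \left(-1509\right)} = -7 + \frac{25089}{8} \left(- \frac{1}{1509}\right) = -7 - \frac{8363}{4024} = - \frac{36531}{4024} \approx -9.0783$)
$\frac{1}{b - 4364} = \frac{1}{- \frac{36531}{4024} - 4364} = \frac{1}{- \frac{17597267}{4024}} = - \frac{4024}{17597267}$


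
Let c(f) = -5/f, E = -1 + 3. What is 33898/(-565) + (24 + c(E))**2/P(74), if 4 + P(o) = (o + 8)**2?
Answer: -182026711/3037440 ≈ -59.928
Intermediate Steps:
P(o) = -4 + (8 + o)**2 (P(o) = -4 + (o + 8)**2 = -4 + (8 + o)**2)
E = 2
33898/(-565) + (24 + c(E))**2/P(74) = 33898/(-565) + (24 - 5/2)**2/(-4 + (8 + 74)**2) = 33898*(-1/565) + (24 - 5*1/2)**2/(-4 + 82**2) = -33898/565 + (24 - 5/2)**2/(-4 + 6724) = -33898/565 + (43/2)**2/6720 = -33898/565 + (1849/4)*(1/6720) = -33898/565 + 1849/26880 = -182026711/3037440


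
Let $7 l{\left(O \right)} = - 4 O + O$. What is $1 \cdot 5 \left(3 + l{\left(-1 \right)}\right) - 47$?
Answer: $- \frac{209}{7} \approx -29.857$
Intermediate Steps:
$l{\left(O \right)} = - \frac{3 O}{7}$ ($l{\left(O \right)} = \frac{- 4 O + O}{7} = \frac{\left(-3\right) O}{7} = - \frac{3 O}{7}$)
$1 \cdot 5 \left(3 + l{\left(-1 \right)}\right) - 47 = 1 \cdot 5 \left(3 - - \frac{3}{7}\right) - 47 = 1 \cdot 5 \left(3 + \frac{3}{7}\right) - 47 = 1 \cdot 5 \cdot \frac{24}{7} - 47 = 1 \cdot \frac{120}{7} - 47 = \frac{120}{7} - 47 = - \frac{209}{7}$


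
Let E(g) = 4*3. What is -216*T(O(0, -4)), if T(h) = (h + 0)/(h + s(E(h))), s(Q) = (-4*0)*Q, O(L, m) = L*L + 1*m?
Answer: -216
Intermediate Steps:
O(L, m) = m + L² (O(L, m) = L² + m = m + L²)
E(g) = 12
s(Q) = 0 (s(Q) = 0*Q = 0)
T(h) = 1 (T(h) = (h + 0)/(h + 0) = h/h = 1)
-216*T(O(0, -4)) = -216*1 = -216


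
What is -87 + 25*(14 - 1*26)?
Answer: -387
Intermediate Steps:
-87 + 25*(14 - 1*26) = -87 + 25*(14 - 26) = -87 + 25*(-12) = -87 - 300 = -387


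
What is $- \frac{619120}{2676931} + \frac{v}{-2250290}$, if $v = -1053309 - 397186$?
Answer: $\frac{4568211901}{11052974422} \approx 0.4133$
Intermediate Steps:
$v = -1450495$ ($v = -1053309 - 397186 = -1450495$)
$- \frac{619120}{2676931} + \frac{v}{-2250290} = - \frac{619120}{2676931} - \frac{1450495}{-2250290} = \left(-619120\right) \frac{1}{2676931} - - \frac{290099}{450058} = - \frac{5680}{24559} + \frac{290099}{450058} = \frac{4568211901}{11052974422}$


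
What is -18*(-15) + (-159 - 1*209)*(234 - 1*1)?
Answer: -85474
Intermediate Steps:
-18*(-15) + (-159 - 1*209)*(234 - 1*1) = 270 + (-159 - 209)*(234 - 1) = 270 - 368*233 = 270 - 85744 = -85474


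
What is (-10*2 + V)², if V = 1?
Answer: 361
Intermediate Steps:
(-10*2 + V)² = (-10*2 + 1)² = (-20 + 1)² = (-19)² = 361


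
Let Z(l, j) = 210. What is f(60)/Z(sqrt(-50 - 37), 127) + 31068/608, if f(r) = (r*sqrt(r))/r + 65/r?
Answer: 611713/11970 + sqrt(15)/105 ≈ 51.141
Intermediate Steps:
f(r) = sqrt(r) + 65/r (f(r) = r**(3/2)/r + 65/r = sqrt(r) + 65/r)
f(60)/Z(sqrt(-50 - 37), 127) + 31068/608 = ((65 + 60**(3/2))/60)/210 + 31068/608 = ((65 + 120*sqrt(15))/60)*(1/210) + 31068*(1/608) = (13/12 + 2*sqrt(15))*(1/210) + 7767/152 = (13/2520 + sqrt(15)/105) + 7767/152 = 611713/11970 + sqrt(15)/105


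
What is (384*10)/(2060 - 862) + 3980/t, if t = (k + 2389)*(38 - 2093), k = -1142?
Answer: 983555836/306997683 ≈ 3.2038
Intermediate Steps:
t = -2562585 (t = (-1142 + 2389)*(38 - 2093) = 1247*(-2055) = -2562585)
(384*10)/(2060 - 862) + 3980/t = (384*10)/(2060 - 862) + 3980/(-2562585) = 3840/1198 + 3980*(-1/2562585) = 3840*(1/1198) - 796/512517 = 1920/599 - 796/512517 = 983555836/306997683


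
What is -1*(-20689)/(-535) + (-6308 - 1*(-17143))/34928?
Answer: -716828667/18686480 ≈ -38.361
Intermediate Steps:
-1*(-20689)/(-535) + (-6308 - 1*(-17143))/34928 = 20689*(-1/535) + (-6308 + 17143)*(1/34928) = -20689/535 + 10835*(1/34928) = -20689/535 + 10835/34928 = -716828667/18686480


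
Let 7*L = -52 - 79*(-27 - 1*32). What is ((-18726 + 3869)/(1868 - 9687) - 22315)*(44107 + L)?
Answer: -54670356937824/54733 ≈ -9.9886e+8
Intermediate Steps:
L = 4609/7 (L = (-52 - 79*(-27 - 1*32))/7 = (-52 - 79*(-27 - 32))/7 = (-52 - 79*(-59))/7 = (-52 + 4661)/7 = (⅐)*4609 = 4609/7 ≈ 658.43)
((-18726 + 3869)/(1868 - 9687) - 22315)*(44107 + L) = ((-18726 + 3869)/(1868 - 9687) - 22315)*(44107 + 4609/7) = (-14857/(-7819) - 22315)*(313358/7) = (-14857*(-1/7819) - 22315)*(313358/7) = (14857/7819 - 22315)*(313358/7) = -174466128/7819*313358/7 = -54670356937824/54733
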